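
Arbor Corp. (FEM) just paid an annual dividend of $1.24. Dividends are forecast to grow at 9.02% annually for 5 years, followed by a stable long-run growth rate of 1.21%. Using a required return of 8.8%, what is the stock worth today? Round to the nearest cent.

Two-stage DDM. Project D₁…D_5 at 0.0902, terminal growth 0.0121, discount at r = 0.088.
D_1 = 1.3518
D_2 = 1.4738
D_3 = 1.6067
D_4 = 1.7516
D_5 = 1.9096
Terminal value at t=5: TV = D_6/(r−g) = 1.9328/(0.088−0.0121) = 25.4644
P₀ = 1.3518/(1+0.088)^1 + 1.4738/(1+0.088)^2 + 1.6067/(1+0.088)^3 + 1.7516/(1+0.088)^4 + 1.9096/(1+0.088)^5 + 25.4644/(1+0.088)^5 = 22.9405

$22.94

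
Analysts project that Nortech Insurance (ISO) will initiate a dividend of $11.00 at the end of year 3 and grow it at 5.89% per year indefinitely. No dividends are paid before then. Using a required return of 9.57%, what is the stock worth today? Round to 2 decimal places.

$248.98

Deferred-dividend DDM. At t=2 the remaining stream is a growing perpetuity with first payment D_3 = 11.00.
V_2 = D_3/(r−g) = 11.00/(0.0957−0.0589) = 298.9130
P₀ = V_2/(1+r)^2 = 298.9130/(1+0.0957)^2 = 248.9783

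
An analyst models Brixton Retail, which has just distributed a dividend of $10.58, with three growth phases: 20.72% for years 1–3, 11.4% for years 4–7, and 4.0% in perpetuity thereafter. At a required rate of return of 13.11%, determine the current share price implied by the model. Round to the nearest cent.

$223.90

Three-stage DDM. Project D₁…D_7; terminal Gordon value at t=7 with g = 0.04; discount at r = 0.1311.
D_1 = 12.7722
D_2 = 15.4186
D_3 = 18.6133
D_4 = 20.7352
D_5 = 23.0990
D_6 = 25.7323
D_7 = 28.6658
TV_7 = 29.8124/(0.1311−0.04) = 327.2496
P₀ = Σ Dₜ/(1+r)ᵗ + TV_7/(1+r)^7 = 223.8965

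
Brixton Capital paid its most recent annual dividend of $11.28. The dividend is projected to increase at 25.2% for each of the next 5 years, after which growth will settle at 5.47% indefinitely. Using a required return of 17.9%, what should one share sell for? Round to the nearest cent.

$197.03

Two-stage DDM. Project D₁…D_5 at 0.252, terminal growth 0.0547, discount at r = 0.179.
D_1 = 14.1226
D_2 = 17.6814
D_3 = 22.1372
D_4 = 27.7157
D_5 = 34.7001
Terminal value at t=5: TV = D_6/(r−g) = 36.5982/(0.179−0.0547) = 294.4344
P₀ = 14.1226/(1+0.179)^1 + 17.6814/(1+0.179)^2 + 22.1372/(1+0.179)^3 + 27.7157/(1+0.179)^4 + 34.7001/(1+0.179)^5 + 294.4344/(1+0.179)^5 = 197.0291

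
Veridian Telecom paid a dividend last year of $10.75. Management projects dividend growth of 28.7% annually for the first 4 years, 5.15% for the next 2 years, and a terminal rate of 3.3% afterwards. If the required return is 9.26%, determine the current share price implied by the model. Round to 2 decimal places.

Three-stage DDM. Project D₁…D_6; terminal Gordon value at t=6 with g = 0.033; discount at r = 0.0926.
D_1 = 13.8352
D_2 = 17.8060
D_3 = 22.9163
D_4 = 29.4933
D_5 = 31.0122
D_6 = 32.6093
TV_6 = 33.6854/(0.0926−0.033) = 565.1910
P₀ = Σ Dₜ/(1+r)ᵗ + TV_6/(1+r)^6 = 437.1502

$437.15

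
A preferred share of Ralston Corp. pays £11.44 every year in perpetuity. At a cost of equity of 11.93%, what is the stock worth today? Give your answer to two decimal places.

Zero-growth DDM (perpetuity): P₀ = D/r = 11.44 / 0.1193 = 95.8927

£95.89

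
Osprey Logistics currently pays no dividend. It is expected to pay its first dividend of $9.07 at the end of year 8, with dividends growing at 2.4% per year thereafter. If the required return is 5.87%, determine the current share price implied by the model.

Deferred-dividend DDM. At t=7 the remaining stream is a growing perpetuity with first payment D_8 = 9.07.
V_7 = D_8/(r−g) = 9.07/(0.0587−0.024) = 261.3833
P₀ = V_7/(1+r)^7 = 261.3833/(1+0.0587)^7 = 175.3345

$175.33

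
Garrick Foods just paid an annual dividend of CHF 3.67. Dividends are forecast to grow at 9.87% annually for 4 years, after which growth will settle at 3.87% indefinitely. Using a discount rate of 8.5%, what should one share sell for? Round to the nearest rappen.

CHF 101.72

Two-stage DDM. Project D₁…D_4 at 0.0987, terminal growth 0.0387, discount at r = 0.085.
D_1 = 4.0322
D_2 = 4.4302
D_3 = 4.8675
D_4 = 5.3479
Terminal value at t=4: TV = D_5/(r−g) = 5.5549/(0.085−0.0387) = 119.9753
P₀ = 4.0322/(1+0.085)^1 + 4.4302/(1+0.085)^2 + 4.8675/(1+0.085)^3 + 5.3479/(1+0.085)^4 + 119.9753/(1+0.085)^4 = 101.7204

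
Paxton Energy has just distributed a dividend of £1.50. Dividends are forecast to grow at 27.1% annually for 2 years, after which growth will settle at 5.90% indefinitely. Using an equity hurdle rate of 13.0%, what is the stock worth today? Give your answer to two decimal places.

Two-stage DDM. Project D₁…D_2 at 0.271, terminal growth 0.059, discount at r = 0.13.
D_1 = 1.9065
D_2 = 2.4232
Terminal value at t=2: TV = D_3/(r−g) = 2.5661/(0.13−0.059) = 36.1426
P₀ = 1.9065/(1+0.13)^1 + 2.4232/(1+0.13)^2 + 36.1426/(1+0.13)^2 = 31.8899

£31.89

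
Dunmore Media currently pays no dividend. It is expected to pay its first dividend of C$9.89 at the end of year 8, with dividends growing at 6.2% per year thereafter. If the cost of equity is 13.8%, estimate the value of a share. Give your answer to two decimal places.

C$52.65

Deferred-dividend DDM. At t=7 the remaining stream is a growing perpetuity with first payment D_8 = 9.89.
V_7 = D_8/(r−g) = 9.89/(0.138−0.062) = 130.1316
P₀ = V_7/(1+r)^7 = 130.1316/(1+0.138)^7 = 52.6486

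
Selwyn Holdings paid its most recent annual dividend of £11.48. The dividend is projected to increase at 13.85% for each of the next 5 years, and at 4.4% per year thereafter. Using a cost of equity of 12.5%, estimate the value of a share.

Two-stage DDM. Project D₁…D_5 at 0.1385, terminal growth 0.044, discount at r = 0.125.
D_1 = 13.0700
D_2 = 14.8802
D_3 = 16.9411
D_4 = 19.2874
D_5 = 21.9587
Terminal value at t=5: TV = D_6/(r−g) = 22.9249/(0.125−0.044) = 283.0235
P₀ = 13.0700/(1+0.125)^1 + 14.8802/(1+0.125)^2 + 16.9411/(1+0.125)^3 + 19.2874/(1+0.125)^4 + 21.9587/(1+0.125)^5 + 283.0235/(1+0.125)^5 = 216.5577

£216.56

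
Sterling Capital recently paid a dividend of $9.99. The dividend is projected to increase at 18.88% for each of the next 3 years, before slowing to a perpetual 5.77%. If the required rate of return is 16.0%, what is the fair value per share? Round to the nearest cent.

Two-stage DDM. Project D₁…D_3 at 0.1888, terminal growth 0.0577, discount at r = 0.16.
D_1 = 11.8761
D_2 = 14.1183
D_3 = 16.7839
Terminal value at t=3: TV = D_4/(r−g) = 17.7523/(0.16−0.0577) = 173.5317
P₀ = 11.8761/(1+0.16)^1 + 14.1183/(1+0.16)^2 + 16.7839/(1+0.16)^3 + 173.5317/(1+0.16)^3 = 142.6573

$142.66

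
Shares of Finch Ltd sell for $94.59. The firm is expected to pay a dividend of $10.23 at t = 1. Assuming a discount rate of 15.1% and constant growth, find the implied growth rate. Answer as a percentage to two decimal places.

4.28%

From P₀ = D₁/(r − g), the implied growth is g = r − D₁/P₀.
g = 0.151 − 10.23/94.59 = 0.151 − 0.10815 = 0.04285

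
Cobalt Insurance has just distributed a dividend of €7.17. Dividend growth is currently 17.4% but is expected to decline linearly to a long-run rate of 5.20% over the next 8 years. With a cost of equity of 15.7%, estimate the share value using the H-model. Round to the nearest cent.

H-model: P₀ = D₀[(1+g_L) + H(g_S−g_L)]/(r−g_L), with H = 8/2 = 4.
P₀ = 7.17 × [(1+0.052) + 4×(0.174−0.052)] / (0.157−0.052)
   = 7.17 × 1.5400 / 0.105 = 105.1600

€105.16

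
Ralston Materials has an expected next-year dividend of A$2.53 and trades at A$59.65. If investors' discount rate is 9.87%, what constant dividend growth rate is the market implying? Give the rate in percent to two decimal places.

5.63%

From P₀ = D₁/(r − g), the implied growth is g = r − D₁/P₀.
g = 0.0987 − 2.53/59.65 = 0.0987 − 0.04241 = 0.05629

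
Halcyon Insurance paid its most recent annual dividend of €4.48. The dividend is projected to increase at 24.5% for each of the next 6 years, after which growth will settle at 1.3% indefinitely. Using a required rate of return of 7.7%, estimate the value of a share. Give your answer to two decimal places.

€215.24

Two-stage DDM. Project D₁…D_6 at 0.245, terminal growth 0.013, discount at r = 0.077.
D_1 = 5.5776
D_2 = 6.9441
D_3 = 8.6454
D_4 = 10.7635
D_5 = 13.4006
D_6 = 16.6838
Terminal value at t=6: TV = D_7/(r−g) = 16.9007/(0.077−0.013) = 264.0728
P₀ = 5.5776/(1+0.077)^1 + 6.9441/(1+0.077)^2 + 8.6454/(1+0.077)^3 + 10.7635/(1+0.077)^4 + 13.4006/(1+0.077)^5 + 16.6838/(1+0.077)^6 + 264.0728/(1+0.077)^6 = 215.2359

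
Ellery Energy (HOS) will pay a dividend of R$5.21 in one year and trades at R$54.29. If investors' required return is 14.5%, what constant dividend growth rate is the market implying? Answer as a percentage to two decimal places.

From P₀ = D₁/(r − g), the implied growth is g = r − D₁/P₀.
g = 0.145 − 5.21/54.29 = 0.145 − 0.09597 = 0.04903

4.90%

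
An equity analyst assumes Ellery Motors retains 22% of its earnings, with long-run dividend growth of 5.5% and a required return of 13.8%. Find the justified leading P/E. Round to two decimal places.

9.40

Payout ratio b = 1 − 0.22 = 0.78.
Justified leading P/E = b/(r−g) = 0.78/(0.138−0.055) = 9.3976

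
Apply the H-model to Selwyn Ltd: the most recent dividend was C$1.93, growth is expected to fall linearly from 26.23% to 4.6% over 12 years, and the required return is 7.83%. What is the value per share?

C$140.05

H-model: P₀ = D₀[(1+g_L) + H(g_S−g_L)]/(r−g_L), with H = 12/2 = 6.
P₀ = 1.93 × [(1+0.046) + 6×(0.2623−0.046)] / (0.0783−0.046)
   = 1.93 × 2.3438 / 0.0323 = 140.0475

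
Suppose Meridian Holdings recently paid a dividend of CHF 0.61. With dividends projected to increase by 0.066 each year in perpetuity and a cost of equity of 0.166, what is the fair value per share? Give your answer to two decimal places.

CHF 6.50

Gordon growth model: P₀ = D₁/(r − g). D₁ = 0.61 × (1 + 0.066) = 0.6503.
P₀ = 0.6503 / (0.166 − 0.066) = 0.6503 / 0.1 = 6.5026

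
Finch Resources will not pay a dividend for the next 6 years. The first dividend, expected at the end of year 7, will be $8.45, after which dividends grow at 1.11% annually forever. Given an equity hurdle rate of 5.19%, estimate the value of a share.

Deferred-dividend DDM. At t=6 the remaining stream is a growing perpetuity with first payment D_7 = 8.45.
V_6 = D_7/(r−g) = 8.45/(0.0519−0.0111) = 207.1078
P₀ = V_6/(1+r)^6 = 207.1078/(1+0.0519)^6 = 152.8797

$152.88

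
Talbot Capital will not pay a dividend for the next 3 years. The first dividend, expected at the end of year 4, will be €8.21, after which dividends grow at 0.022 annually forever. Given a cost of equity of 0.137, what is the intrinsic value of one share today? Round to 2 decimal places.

€48.57

Deferred-dividend DDM. At t=3 the remaining stream is a growing perpetuity with first payment D_4 = 8.21.
V_3 = D_4/(r−g) = 8.21/(0.137−0.022) = 71.3913
P₀ = V_3/(1+r)^3 = 71.3913/(1+0.137)^3 = 48.5695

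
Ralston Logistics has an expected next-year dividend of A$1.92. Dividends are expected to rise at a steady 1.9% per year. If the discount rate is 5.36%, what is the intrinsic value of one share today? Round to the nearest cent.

Gordon growth model: P₀ = D₁/(r − g), with D₁ = 1.92 given directly.
P₀ = 1.9200 / (0.0536 − 0.019) = 1.9200 / 0.0346 = 55.4913

A$55.49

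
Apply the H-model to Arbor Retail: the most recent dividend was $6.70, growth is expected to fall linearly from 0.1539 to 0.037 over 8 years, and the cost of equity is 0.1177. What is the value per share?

$124.92

H-model: P₀ = D₀[(1+g_L) + H(g_S−g_L)]/(r−g_L), with H = 8/2 = 4.
P₀ = 6.70 × [(1+0.037) + 4×(0.1539−0.037)] / (0.1177−0.037)
   = 6.70 × 1.5046 / 0.0807 = 124.9172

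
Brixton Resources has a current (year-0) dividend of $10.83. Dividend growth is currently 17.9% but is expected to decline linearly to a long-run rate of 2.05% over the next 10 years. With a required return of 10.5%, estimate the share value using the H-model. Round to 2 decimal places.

H-model: P₀ = D₀[(1+g_L) + H(g_S−g_L)]/(r−g_L), with H = 10/2 = 5.
P₀ = 10.83 × [(1+0.0205) + 5×(0.179−0.0205)] / (0.105−0.0205)
   = 10.83 × 1.8130 / 0.0845 = 232.3644

$232.36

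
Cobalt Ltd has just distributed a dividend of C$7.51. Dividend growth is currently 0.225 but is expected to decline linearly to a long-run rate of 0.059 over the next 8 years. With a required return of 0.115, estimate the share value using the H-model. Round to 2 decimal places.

C$231.07

H-model: P₀ = D₀[(1+g_L) + H(g_S−g_L)]/(r−g_L), with H = 8/2 = 4.
P₀ = 7.51 × [(1+0.059) + 4×(0.225−0.059)] / (0.115−0.059)
   = 7.51 × 1.7230 / 0.056 = 231.0666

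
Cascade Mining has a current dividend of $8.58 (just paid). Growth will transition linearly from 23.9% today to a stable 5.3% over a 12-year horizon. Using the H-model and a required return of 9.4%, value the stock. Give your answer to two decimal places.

$453.90

H-model: P₀ = D₀[(1+g_L) + H(g_S−g_L)]/(r−g_L), with H = 12/2 = 6.
P₀ = 8.58 × [(1+0.053) + 6×(0.239−0.053)] / (0.094−0.053)
   = 8.58 × 2.1690 / 0.041 = 453.9029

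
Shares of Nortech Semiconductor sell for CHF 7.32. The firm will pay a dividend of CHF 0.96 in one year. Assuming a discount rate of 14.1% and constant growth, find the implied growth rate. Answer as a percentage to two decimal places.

From P₀ = D₁/(r − g), the implied growth is g = r − D₁/P₀.
g = 0.141 − 0.96/7.32 = 0.141 − 0.13115 = 0.00985

0.99%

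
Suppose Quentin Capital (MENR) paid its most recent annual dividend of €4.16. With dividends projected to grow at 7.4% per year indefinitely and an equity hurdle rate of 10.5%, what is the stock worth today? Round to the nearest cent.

€144.12

Gordon growth model: P₀ = D₁/(r − g). D₁ = 4.16 × (1 + 0.074) = 4.4678.
P₀ = 4.4678 / (0.105 − 0.074) = 4.4678 / 0.031 = 144.1239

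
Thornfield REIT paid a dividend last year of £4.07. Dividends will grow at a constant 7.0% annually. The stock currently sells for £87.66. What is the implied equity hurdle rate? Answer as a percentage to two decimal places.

11.97%

Rearranging the constant-growth DDM: r = D₁/P₀ + g.
D₁ = 4.07 × (1 + 0.07) = 4.3549.
r = 4.3549 / 87.66 + 0.07 = 0.04968 + 0.07 = 0.11968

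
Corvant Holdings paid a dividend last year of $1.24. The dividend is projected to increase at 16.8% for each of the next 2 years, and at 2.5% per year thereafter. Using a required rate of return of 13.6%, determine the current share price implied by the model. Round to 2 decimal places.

Two-stage DDM. Project D₁…D_2 at 0.168, terminal growth 0.025, discount at r = 0.136.
D_1 = 1.4483
D_2 = 1.6916
Terminal value at t=2: TV = D_3/(r−g) = 1.7339/(0.136−0.025) = 15.6210
P₀ = 1.4483/(1+0.136)^1 + 1.6916/(1+0.136)^2 + 15.6210/(1+0.136)^2 = 14.6904

$14.69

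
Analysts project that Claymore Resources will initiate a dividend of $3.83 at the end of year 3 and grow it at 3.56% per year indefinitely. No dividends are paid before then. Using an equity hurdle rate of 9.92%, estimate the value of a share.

$49.84

Deferred-dividend DDM. At t=2 the remaining stream is a growing perpetuity with first payment D_3 = 3.83.
V_2 = D_3/(r−g) = 3.83/(0.0992−0.0356) = 60.2201
P₀ = V_2/(1+r)^2 = 60.2201/(1+0.0992)^2 = 49.8412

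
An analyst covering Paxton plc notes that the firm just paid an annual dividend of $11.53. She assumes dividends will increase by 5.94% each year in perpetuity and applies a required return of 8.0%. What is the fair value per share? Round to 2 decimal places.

$592.96

Gordon growth model: P₀ = D₁/(r − g). D₁ = 11.53 × (1 + 0.0594) = 12.2149.
P₀ = 12.2149 / (0.08 − 0.0594) = 12.2149 / 0.0206 = 592.9554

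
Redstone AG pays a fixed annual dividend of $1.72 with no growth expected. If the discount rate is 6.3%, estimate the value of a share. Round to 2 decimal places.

Zero-growth DDM (perpetuity): P₀ = D/r = 1.72 / 0.063 = 27.3016

$27.30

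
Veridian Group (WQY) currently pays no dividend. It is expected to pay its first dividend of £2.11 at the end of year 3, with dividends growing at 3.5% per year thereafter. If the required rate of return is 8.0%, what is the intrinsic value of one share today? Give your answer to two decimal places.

£40.20

Deferred-dividend DDM. At t=2 the remaining stream is a growing perpetuity with first payment D_3 = 2.11.
V_2 = D_3/(r−g) = 2.11/(0.08−0.035) = 46.8889
P₀ = V_2/(1+r)^2 = 46.8889/(1+0.08)^2 = 40.1997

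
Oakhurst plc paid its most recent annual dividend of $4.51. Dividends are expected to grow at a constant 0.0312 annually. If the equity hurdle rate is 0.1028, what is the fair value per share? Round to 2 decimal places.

$64.95

Gordon growth model: P₀ = D₁/(r − g). D₁ = 4.51 × (1 + 0.0312) = 4.6507.
P₀ = 4.6507 / (0.1028 − 0.0312) = 4.6507 / 0.0716 = 64.9541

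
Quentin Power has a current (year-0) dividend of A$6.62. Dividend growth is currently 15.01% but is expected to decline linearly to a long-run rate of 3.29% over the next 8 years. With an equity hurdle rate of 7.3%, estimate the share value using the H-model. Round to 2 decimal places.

A$247.91

H-model: P₀ = D₀[(1+g_L) + H(g_S−g_L)]/(r−g_L), with H = 8/2 = 4.
P₀ = 6.62 × [(1+0.0329) + 4×(0.1501−0.0329)] / (0.073−0.0329)
   = 6.62 × 1.5017 / 0.0401 = 247.9116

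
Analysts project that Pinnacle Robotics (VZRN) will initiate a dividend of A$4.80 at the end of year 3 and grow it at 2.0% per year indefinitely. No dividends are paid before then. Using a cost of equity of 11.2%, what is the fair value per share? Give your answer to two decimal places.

Deferred-dividend DDM. At t=2 the remaining stream is a growing perpetuity with first payment D_3 = 4.80.
V_2 = D_3/(r−g) = 4.80/(0.112−0.02) = 52.1739
P₀ = V_2/(1+r)^2 = 52.1739/(1+0.112)^2 = 42.1933

A$42.19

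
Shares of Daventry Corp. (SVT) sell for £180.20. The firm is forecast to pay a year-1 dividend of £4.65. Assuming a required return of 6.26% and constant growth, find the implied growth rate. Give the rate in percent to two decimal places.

3.68%

From P₀ = D₁/(r − g), the implied growth is g = r − D₁/P₀.
g = 0.0626 − 4.65/180.20 = 0.0626 − 0.02580 = 0.03680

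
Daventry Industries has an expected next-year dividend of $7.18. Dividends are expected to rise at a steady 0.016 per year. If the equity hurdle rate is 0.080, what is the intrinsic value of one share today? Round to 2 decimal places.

$112.19

Gordon growth model: P₀ = D₁/(r − g), with D₁ = 7.18 given directly.
P₀ = 7.1800 / (0.08 − 0.016) = 7.1800 / 0.064 = 112.1875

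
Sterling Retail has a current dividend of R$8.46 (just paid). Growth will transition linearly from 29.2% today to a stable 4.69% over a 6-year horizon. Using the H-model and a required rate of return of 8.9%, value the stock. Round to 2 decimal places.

H-model: P₀ = D₀[(1+g_L) + H(g_S−g_L)]/(r−g_L), with H = 6/2 = 3.
P₀ = 8.46 × [(1+0.0469) + 3×(0.292−0.0469)] / (0.089−0.0469)
   = 8.46 × 1.7822 / 0.0421 = 358.1333

R$358.13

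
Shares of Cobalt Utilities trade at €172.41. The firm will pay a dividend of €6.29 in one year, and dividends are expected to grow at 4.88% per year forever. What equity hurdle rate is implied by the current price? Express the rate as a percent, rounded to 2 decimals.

8.53%

Rearranging the constant-growth DDM: r = D₁/P₀ + g.
r = 6.2900 / 172.41 + 0.0488 = 0.03648 + 0.0488 = 0.08528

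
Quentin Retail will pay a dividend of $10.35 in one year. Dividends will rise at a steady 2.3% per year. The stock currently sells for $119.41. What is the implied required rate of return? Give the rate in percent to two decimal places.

10.97%

Rearranging the constant-growth DDM: r = D₁/P₀ + g.
r = 10.3500 / 119.41 + 0.023 = 0.08668 + 0.023 = 0.10968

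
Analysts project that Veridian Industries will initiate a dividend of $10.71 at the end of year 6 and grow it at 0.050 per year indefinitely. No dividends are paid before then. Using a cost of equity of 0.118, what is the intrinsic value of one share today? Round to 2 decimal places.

Deferred-dividend DDM. At t=5 the remaining stream is a growing perpetuity with first payment D_6 = 10.71.
V_5 = D_6/(r−g) = 10.71/(0.118−0.05) = 157.5000
P₀ = V_5/(1+r)^5 = 157.5000/(1+0.118)^5 = 90.1720

$90.17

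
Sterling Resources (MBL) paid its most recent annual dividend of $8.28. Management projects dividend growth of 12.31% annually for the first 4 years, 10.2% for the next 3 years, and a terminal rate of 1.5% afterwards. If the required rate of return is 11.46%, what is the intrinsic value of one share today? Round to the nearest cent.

$142.85

Three-stage DDM. Project D₁…D_7; terminal Gordon value at t=7 with g = 0.015; discount at r = 0.1146.
D_1 = 9.2993
D_2 = 10.4440
D_3 = 11.7297
D_4 = 13.1736
D_5 = 14.5173
D_6 = 15.9981
D_7 = 17.6299
TV_7 = 17.8943/(0.1146−0.015) = 179.6617
P₀ = Σ Dₜ/(1+r)ᵗ + TV_7/(1+r)^7 = 142.8545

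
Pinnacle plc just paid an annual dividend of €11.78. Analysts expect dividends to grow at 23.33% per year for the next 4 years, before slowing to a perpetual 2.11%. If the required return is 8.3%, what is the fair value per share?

Two-stage DDM. Project D₁…D_4 at 0.2333, terminal growth 0.0211, discount at r = 0.083.
D_1 = 14.5283
D_2 = 17.9177
D_3 = 22.0979
D_4 = 27.2534
Terminal value at t=4: TV = D_5/(r−g) = 27.8284/(0.083−0.0211) = 449.5705
P₀ = 14.5283/(1+0.083)^1 + 17.9177/(1+0.083)^2 + 22.0979/(1+0.083)^3 + 27.2534/(1+0.083)^4 + 449.5705/(1+0.083)^4 = 392.7006

€392.70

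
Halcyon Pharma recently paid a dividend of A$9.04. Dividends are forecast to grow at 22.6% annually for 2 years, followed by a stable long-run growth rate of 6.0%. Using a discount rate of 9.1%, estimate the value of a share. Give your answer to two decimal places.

Two-stage DDM. Project D₁…D_2 at 0.226, terminal growth 0.06, discount at r = 0.091.
D_1 = 11.0830
D_2 = 13.5878
Terminal value at t=2: TV = D_3/(r−g) = 14.4031/(0.091−0.06) = 464.6153
P₀ = 11.0830/(1+0.091)^1 + 13.5878/(1+0.091)^2 + 464.6153/(1+0.091)^2 = 411.9151

A$411.92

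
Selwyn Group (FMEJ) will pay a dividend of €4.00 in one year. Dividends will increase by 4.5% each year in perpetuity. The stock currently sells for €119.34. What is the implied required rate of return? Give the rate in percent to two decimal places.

Rearranging the constant-growth DDM: r = D₁/P₀ + g.
r = 4.0000 / 119.34 + 0.045 = 0.03352 + 0.045 = 0.07852

7.85%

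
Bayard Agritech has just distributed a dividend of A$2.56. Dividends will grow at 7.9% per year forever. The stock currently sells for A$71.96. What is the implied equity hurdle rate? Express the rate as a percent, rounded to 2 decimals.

11.74%

Rearranging the constant-growth DDM: r = D₁/P₀ + g.
D₁ = 2.56 × (1 + 0.079) = 2.7622.
r = 2.7622 / 71.96 + 0.079 = 0.03839 + 0.079 = 0.11739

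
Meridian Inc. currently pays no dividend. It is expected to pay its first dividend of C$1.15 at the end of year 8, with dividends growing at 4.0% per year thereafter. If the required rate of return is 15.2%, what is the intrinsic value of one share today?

Deferred-dividend DDM. At t=7 the remaining stream is a growing perpetuity with first payment D_8 = 1.15.
V_7 = D_8/(r−g) = 1.15/(0.152−0.04) = 10.2679
P₀ = V_7/(1+r)^7 = 10.2679/(1+0.152)^7 = 3.8134

C$3.81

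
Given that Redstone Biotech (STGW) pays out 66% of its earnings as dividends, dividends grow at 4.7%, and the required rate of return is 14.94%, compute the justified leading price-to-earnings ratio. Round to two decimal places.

6.45

Justified leading P/E = b/(r−g) = 0.66/(0.1494−0.047) = 6.4453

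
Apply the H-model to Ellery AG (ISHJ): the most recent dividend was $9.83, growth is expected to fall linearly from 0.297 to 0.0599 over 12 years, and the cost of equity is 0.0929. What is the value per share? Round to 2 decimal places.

$739.48

H-model: P₀ = D₀[(1+g_L) + H(g_S−g_L)]/(r−g_L), with H = 12/2 = 6.
P₀ = 9.83 × [(1+0.0599) + 6×(0.297−0.0599)] / (0.0929−0.0599)
   = 9.83 × 2.4825 / 0.033 = 739.4841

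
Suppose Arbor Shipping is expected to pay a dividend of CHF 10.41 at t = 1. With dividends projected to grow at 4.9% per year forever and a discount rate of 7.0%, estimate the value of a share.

Gordon growth model: P₀ = D₁/(r − g), with D₁ = 10.41 given directly.
P₀ = 10.4100 / (0.07 − 0.049) = 10.4100 / 0.021 = 495.7143

CHF 495.71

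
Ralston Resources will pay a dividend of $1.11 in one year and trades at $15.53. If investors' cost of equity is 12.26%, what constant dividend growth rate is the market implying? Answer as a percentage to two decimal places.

5.11%

From P₀ = D₁/(r − g), the implied growth is g = r − D₁/P₀.
g = 0.1226 − 1.11/15.53 = 0.1226 − 0.07147 = 0.05113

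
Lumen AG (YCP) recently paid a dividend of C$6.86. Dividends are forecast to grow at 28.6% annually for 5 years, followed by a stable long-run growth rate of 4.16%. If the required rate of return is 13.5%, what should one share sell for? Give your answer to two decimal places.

C$193.53

Two-stage DDM. Project D₁…D_5 at 0.286, terminal growth 0.0416, discount at r = 0.135.
D_1 = 8.8220
D_2 = 11.3450
D_3 = 14.5897
D_4 = 18.7624
D_5 = 24.1284
Terminal value at t=5: TV = D_6/(r−g) = 25.1322/(0.135−0.0416) = 269.0810
P₀ = 8.8220/(1+0.135)^1 + 11.3450/(1+0.135)^2 + 14.5897/(1+0.135)^3 + 18.7624/(1+0.135)^4 + 24.1284/(1+0.135)^5 + 269.0810/(1+0.135)^5 = 193.5314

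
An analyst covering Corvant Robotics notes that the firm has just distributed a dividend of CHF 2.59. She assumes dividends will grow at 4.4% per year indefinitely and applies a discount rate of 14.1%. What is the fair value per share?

CHF 27.88

Gordon growth model: P₀ = D₁/(r − g). D₁ = 2.59 × (1 + 0.044) = 2.7040.
P₀ = 2.7040 / (0.141 − 0.044) = 2.7040 / 0.097 = 27.8759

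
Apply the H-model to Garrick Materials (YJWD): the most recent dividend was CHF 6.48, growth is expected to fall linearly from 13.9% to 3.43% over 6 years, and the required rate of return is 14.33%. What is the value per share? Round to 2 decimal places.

CHF 80.16

H-model: P₀ = D₀[(1+g_L) + H(g_S−g_L)]/(r−g_L), with H = 6/2 = 3.
P₀ = 6.48 × [(1+0.0343) + 3×(0.139−0.0343)] / (0.1433−0.0343)
   = 6.48 × 1.3484 / 0.109 = 80.1618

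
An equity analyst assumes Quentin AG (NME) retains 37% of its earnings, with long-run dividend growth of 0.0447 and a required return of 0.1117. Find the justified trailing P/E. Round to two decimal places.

Payout ratio b = 1 − 0.37 = 0.63.
Justified trailing P/E = b(1+g)/(r−g) = 0.63×(1+0.0447)/(0.1117−0.0447) = 9.8233

9.82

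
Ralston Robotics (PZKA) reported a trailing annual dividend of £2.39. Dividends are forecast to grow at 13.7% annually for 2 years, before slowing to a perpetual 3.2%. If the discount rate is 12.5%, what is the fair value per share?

£31.95

Two-stage DDM. Project D₁…D_2 at 0.137, terminal growth 0.032, discount at r = 0.125.
D_1 = 2.7174
D_2 = 3.0897
Terminal value at t=2: TV = D_3/(r−g) = 3.1886/(0.125−0.032) = 34.2859
P₀ = 2.7174/(1+0.125)^1 + 3.0897/(1+0.125)^2 + 34.2859/(1+0.125)^2 = 31.9468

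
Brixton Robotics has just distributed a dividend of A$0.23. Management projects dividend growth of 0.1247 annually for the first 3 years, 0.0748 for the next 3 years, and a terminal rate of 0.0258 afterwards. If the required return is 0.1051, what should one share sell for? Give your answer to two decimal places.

A$4.29

Three-stage DDM. Project D₁…D_6; terminal Gordon value at t=6 with g = 0.0258; discount at r = 0.1051.
D_1 = 0.2587
D_2 = 0.2909
D_3 = 0.3272
D_4 = 0.3517
D_5 = 0.3780
D_6 = 0.4063
TV_6 = 0.4168/(0.1051−0.0258) = 5.2555
P₀ = Σ Dₜ/(1+r)ᵗ + TV_6/(1+r)^6 = 4.2883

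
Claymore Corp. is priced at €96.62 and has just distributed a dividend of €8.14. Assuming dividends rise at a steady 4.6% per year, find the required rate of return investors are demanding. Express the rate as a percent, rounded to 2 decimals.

Rearranging the constant-growth DDM: r = D₁/P₀ + g.
D₁ = 8.14 × (1 + 0.046) = 8.5144.
r = 8.5144 / 96.62 + 0.046 = 0.08812 + 0.046 = 0.13412

13.41%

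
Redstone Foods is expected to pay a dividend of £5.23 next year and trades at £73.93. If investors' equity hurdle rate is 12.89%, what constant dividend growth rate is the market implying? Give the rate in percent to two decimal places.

5.82%

From P₀ = D₁/(r − g), the implied growth is g = r − D₁/P₀.
g = 0.1289 − 5.23/73.93 = 0.1289 − 0.07074 = 0.05816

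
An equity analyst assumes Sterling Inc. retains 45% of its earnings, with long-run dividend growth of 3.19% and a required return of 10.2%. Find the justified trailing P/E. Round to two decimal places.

8.10

Payout ratio b = 1 − 0.45 = 0.55.
Justified trailing P/E = b(1+g)/(r−g) = 0.55×(1+0.0319)/(0.102−0.0319) = 8.0962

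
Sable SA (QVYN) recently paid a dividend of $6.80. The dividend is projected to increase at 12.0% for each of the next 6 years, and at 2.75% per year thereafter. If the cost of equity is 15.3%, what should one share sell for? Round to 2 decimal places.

$83.67

Two-stage DDM. Project D₁…D_6 at 0.12, terminal growth 0.0275, discount at r = 0.153.
D_1 = 7.6160
D_2 = 8.5299
D_3 = 9.5535
D_4 = 10.6999
D_5 = 11.9839
D_6 = 13.4220
Terminal value at t=6: TV = D_7/(r−g) = 13.7911/(0.153−0.0275) = 109.8892
P₀ = 7.6160/(1+0.153)^1 + 8.5299/(1+0.153)^2 + 9.5535/(1+0.153)^3 + 10.6999/(1+0.153)^4 + 11.9839/(1+0.153)^5 + 13.4220/(1+0.153)^6 + 109.8892/(1+0.153)^6 = 83.6737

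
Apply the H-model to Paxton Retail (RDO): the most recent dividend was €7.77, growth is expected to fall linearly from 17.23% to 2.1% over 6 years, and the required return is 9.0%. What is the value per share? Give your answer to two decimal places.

€166.09

H-model: P₀ = D₀[(1+g_L) + H(g_S−g_L)]/(r−g_L), with H = 6/2 = 3.
P₀ = 7.77 × [(1+0.021) + 3×(0.1723−0.021)] / (0.09−0.021)
   = 7.77 × 1.4749 / 0.069 = 166.0866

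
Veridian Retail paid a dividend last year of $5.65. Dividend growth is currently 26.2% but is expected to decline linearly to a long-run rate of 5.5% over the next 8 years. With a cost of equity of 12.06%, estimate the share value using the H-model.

H-model: P₀ = D₀[(1+g_L) + H(g_S−g_L)]/(r−g_L), with H = 8/2 = 4.
P₀ = 5.65 × [(1+0.055) + 4×(0.262−0.055)] / (0.1206−0.055)
   = 5.65 × 1.8830 / 0.0656 = 162.1791

$162.18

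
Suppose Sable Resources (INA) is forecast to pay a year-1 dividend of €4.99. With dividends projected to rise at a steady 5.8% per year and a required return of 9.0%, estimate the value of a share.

Gordon growth model: P₀ = D₁/(r − g), with D₁ = 4.99 given directly.
P₀ = 4.9900 / (0.09 − 0.058) = 4.9900 / 0.032 = 155.9375

€155.94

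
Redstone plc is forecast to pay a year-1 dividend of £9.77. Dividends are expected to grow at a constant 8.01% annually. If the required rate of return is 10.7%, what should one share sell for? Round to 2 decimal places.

Gordon growth model: P₀ = D₁/(r − g), with D₁ = 9.77 given directly.
P₀ = 9.7700 / (0.107 − 0.0801) = 9.7700 / 0.0269 = 363.1970

£363.20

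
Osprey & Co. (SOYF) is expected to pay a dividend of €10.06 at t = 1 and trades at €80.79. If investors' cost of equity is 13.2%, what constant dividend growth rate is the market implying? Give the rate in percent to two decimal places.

From P₀ = D₁/(r − g), the implied growth is g = r − D₁/P₀.
g = 0.132 − 10.06/80.79 = 0.132 − 0.12452 = 0.00748

0.75%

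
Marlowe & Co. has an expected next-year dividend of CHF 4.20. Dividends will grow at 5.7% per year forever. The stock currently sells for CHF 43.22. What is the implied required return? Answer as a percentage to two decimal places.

15.42%

Rearranging the constant-growth DDM: r = D₁/P₀ + g.
r = 4.2000 / 43.22 + 0.057 = 0.09718 + 0.057 = 0.15418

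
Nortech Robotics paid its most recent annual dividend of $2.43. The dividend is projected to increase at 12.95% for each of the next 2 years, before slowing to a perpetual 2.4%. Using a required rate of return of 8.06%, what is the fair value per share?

$53.23

Two-stage DDM. Project D₁…D_2 at 0.1295, terminal growth 0.024, discount at r = 0.0806.
D_1 = 2.7447
D_2 = 3.1001
Terminal value at t=2: TV = D_3/(r−g) = 3.1745/(0.0806−0.024) = 56.0870
P₀ = 2.7447/(1+0.0806)^1 + 3.1001/(1+0.0806)^2 + 56.0870/(1+0.0806)^2 = 53.2271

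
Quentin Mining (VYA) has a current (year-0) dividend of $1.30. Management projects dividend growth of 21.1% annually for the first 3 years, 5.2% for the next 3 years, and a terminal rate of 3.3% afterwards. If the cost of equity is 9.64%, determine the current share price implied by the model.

$34.83

Three-stage DDM. Project D₁…D_6; terminal Gordon value at t=6 with g = 0.033; discount at r = 0.0964.
D_1 = 1.5743
D_2 = 1.9065
D_3 = 2.3087
D_4 = 2.4288
D_5 = 2.5551
D_6 = 2.6880
TV_6 = 2.7767/(0.0964−0.033) = 43.7960
P₀ = Σ Dₜ/(1+r)ᵗ + TV_6/(1+r)^6 = 34.8273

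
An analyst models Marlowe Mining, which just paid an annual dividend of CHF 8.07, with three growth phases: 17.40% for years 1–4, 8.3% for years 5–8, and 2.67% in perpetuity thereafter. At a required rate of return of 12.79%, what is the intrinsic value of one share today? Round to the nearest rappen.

Three-stage DDM. Project D₁…D_8; terminal Gordon value at t=8 with g = 0.0267; discount at r = 0.1279.
D_1 = 9.4742
D_2 = 11.1227
D_3 = 13.0580
D_4 = 15.3301
D_5 = 16.6025
D_6 = 17.9805
D_7 = 19.4729
D_8 = 21.0892
TV_8 = 21.6523/(0.1279−0.0267) = 213.9552
P₀ = Σ Dₜ/(1+r)ᵗ + TV_8/(1+r)^8 = 151.6702

CHF 151.67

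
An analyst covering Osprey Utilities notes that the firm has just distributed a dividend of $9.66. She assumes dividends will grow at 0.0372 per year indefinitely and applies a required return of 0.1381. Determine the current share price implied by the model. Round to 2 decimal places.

Gordon growth model: P₀ = D₁/(r − g). D₁ = 9.66 × (1 + 0.0372) = 10.0194.
P₀ = 10.0194 / (0.1381 − 0.0372) = 10.0194 / 0.1009 = 99.2998

$99.30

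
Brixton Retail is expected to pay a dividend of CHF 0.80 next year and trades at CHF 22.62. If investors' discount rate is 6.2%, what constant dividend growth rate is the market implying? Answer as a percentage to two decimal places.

2.66%

From P₀ = D₁/(r − g), the implied growth is g = r − D₁/P₀.
g = 0.062 − 0.80/22.62 = 0.062 − 0.03537 = 0.02663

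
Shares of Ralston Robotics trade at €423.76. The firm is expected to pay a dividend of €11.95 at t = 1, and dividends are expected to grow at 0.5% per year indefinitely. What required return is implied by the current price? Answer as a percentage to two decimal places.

Rearranging the constant-growth DDM: r = D₁/P₀ + g.
r = 11.9500 / 423.76 + 0.005 = 0.02820 + 0.005 = 0.03320

3.32%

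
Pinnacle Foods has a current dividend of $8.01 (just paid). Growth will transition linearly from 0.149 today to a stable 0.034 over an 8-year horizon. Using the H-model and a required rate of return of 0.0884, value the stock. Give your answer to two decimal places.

$219.98

H-model: P₀ = D₀[(1+g_L) + H(g_S−g_L)]/(r−g_L), with H = 8/2 = 4.
P₀ = 8.01 × [(1+0.034) + 4×(0.149−0.034)] / (0.0884−0.034)
   = 8.01 × 1.4940 / 0.0544 = 219.9805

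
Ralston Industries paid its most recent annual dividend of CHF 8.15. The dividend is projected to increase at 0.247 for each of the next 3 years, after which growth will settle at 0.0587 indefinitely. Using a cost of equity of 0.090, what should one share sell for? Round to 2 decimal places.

Two-stage DDM. Project D₁…D_3 at 0.247, terminal growth 0.0587, discount at r = 0.09.
D_1 = 10.1631
D_2 = 12.6733
D_3 = 15.8036
Terminal value at t=3: TV = D_4/(r−g) = 16.7313/(0.09−0.0587) = 534.5466
P₀ = 10.1631/(1+0.09)^1 + 12.6733/(1+0.09)^2 + 15.8036/(1+0.09)^3 + 534.5466/(1+0.09)^3 = 444.9621

CHF 444.96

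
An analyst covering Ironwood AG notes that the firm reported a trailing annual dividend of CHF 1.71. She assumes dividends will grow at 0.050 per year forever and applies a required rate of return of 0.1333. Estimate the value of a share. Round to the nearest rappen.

CHF 21.55

Gordon growth model: P₀ = D₁/(r − g). D₁ = 1.71 × (1 + 0.05) = 1.7955.
P₀ = 1.7955 / (0.1333 − 0.05) = 1.7955 / 0.0833 = 21.5546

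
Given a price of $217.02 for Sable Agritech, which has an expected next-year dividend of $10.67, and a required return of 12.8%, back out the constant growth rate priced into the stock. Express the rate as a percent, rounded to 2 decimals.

From P₀ = D₁/(r − g), the implied growth is g = r − D₁/P₀.
g = 0.128 − 10.67/217.02 = 0.128 − 0.04917 = 0.07883

7.88%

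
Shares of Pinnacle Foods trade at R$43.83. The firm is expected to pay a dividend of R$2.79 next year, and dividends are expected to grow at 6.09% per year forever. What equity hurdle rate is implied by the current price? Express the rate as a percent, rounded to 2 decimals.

12.46%

Rearranging the constant-growth DDM: r = D₁/P₀ + g.
r = 2.7900 / 43.83 + 0.0609 = 0.06366 + 0.0609 = 0.12456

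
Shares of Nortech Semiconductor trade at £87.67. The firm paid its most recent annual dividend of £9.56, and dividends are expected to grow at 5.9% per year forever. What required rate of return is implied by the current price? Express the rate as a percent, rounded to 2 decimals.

Rearranging the constant-growth DDM: r = D₁/P₀ + g.
D₁ = 9.56 × (1 + 0.059) = 10.1240.
r = 10.1240 / 87.67 + 0.059 = 0.11548 + 0.059 = 0.17448

17.45%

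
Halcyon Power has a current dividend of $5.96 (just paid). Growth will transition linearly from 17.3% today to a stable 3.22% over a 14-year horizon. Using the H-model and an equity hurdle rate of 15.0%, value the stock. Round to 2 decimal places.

H-model: P₀ = D₀[(1+g_L) + H(g_S−g_L)]/(r−g_L), with H = 14/2 = 7.
P₀ = 5.96 × [(1+0.0322) + 7×(0.173−0.0322)] / (0.15−0.0322)
   = 5.96 × 2.0178 / 0.1178 = 102.0890

$102.09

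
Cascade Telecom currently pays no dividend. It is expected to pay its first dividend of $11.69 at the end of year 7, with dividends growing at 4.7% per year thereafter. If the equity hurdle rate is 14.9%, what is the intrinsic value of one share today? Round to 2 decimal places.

Deferred-dividend DDM. At t=6 the remaining stream is a growing perpetuity with first payment D_7 = 11.69.
V_6 = D_7/(r−g) = 11.69/(0.149−0.047) = 114.6078
P₀ = V_6/(1+r)^6 = 114.6078/(1+0.149)^6 = 49.8074

$49.81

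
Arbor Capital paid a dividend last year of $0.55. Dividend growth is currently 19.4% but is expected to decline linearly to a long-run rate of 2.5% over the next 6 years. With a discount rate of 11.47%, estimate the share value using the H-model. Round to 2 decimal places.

$9.39

H-model: P₀ = D₀[(1+g_L) + H(g_S−g_L)]/(r−g_L), with H = 6/2 = 3.
P₀ = 0.55 × [(1+0.025) + 3×(0.194−0.025)] / (0.1147−0.025)
   = 0.55 × 1.5320 / 0.0897 = 9.3935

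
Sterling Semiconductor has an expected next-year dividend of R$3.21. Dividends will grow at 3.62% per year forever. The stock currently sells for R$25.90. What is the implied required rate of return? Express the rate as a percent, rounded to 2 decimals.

Rearranging the constant-growth DDM: r = D₁/P₀ + g.
r = 3.2100 / 25.90 + 0.0362 = 0.12394 + 0.0362 = 0.16014

16.01%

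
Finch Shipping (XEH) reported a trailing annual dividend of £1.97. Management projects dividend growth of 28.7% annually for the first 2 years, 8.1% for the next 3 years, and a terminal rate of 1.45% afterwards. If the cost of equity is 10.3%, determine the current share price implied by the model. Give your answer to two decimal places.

£41.65

Three-stage DDM. Project D₁…D_5; terminal Gordon value at t=5 with g = 0.0145; discount at r = 0.103.
D_1 = 2.5354
D_2 = 3.2630
D_3 = 3.5274
D_4 = 3.8131
D_5 = 4.1219
TV_5 = 4.1817/(0.103−0.0145) = 47.2508
P₀ = Σ Dₜ/(1+r)ᵗ + TV_5/(1+r)^5 = 41.6524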